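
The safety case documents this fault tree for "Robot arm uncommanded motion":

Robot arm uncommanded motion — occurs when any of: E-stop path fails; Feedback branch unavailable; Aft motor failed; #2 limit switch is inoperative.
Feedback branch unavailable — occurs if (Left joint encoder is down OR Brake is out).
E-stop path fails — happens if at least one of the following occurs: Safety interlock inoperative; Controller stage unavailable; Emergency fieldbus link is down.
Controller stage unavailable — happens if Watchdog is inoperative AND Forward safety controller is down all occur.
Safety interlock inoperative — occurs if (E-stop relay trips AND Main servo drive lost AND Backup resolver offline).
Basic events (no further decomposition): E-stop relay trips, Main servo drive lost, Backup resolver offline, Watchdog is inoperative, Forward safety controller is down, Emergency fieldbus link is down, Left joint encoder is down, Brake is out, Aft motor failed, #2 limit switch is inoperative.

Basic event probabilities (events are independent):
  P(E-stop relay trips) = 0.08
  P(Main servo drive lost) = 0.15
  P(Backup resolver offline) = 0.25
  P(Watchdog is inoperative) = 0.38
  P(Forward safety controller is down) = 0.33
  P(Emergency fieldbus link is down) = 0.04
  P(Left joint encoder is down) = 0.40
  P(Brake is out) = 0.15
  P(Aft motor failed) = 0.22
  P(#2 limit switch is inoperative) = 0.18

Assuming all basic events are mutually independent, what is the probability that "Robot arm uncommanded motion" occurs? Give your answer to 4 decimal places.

P(Safety interlock inoperative) [AND] = 0.08 × 0.15 × 0.25 = 0.003000
P(Controller stage unavailable) [AND] = 0.38 × 0.33 = 0.125400
P(E-stop path fails) [OR] = 1 − (1−0.003000) × (1−0.125400) × (1−0.04) = 0.162903
P(Feedback branch unavailable) [OR] = 1 − (1−0.40) × (1−0.15) = 0.490000
P(Robot arm uncommanded motion) [OR] = 1 − (1−0.162903) × (1−0.490000) × (1−0.22) × (1−0.18) = 0.726942
Rounded to 4 decimal places: P(Robot arm uncommanded motion) ≈ 0.7269.

0.7269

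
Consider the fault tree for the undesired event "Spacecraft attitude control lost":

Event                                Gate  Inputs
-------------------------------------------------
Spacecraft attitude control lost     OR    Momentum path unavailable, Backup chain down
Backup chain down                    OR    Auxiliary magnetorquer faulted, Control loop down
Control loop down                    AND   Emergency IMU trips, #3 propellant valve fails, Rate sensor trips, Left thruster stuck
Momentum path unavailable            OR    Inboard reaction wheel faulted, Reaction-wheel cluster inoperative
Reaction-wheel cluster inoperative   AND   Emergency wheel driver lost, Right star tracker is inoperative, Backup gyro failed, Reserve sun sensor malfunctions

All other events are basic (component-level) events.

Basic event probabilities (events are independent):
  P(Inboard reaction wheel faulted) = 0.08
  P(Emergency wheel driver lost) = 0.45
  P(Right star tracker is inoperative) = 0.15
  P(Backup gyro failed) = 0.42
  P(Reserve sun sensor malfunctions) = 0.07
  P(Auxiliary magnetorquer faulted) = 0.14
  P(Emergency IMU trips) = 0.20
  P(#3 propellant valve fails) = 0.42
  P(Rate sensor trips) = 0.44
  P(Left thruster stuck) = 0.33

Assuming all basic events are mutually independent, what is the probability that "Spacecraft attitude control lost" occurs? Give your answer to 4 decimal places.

0.2200

P(Reaction-wheel cluster inoperative) [AND] = 0.45 × 0.15 × 0.42 × 0.07 = 0.001985
P(Momentum path unavailable) [OR] = 1 − (1−0.08) × (1−0.001985) = 0.081826
P(Control loop down) [AND] = 0.20 × 0.42 × 0.44 × 0.33 = 0.012197
P(Backup chain down) [OR] = 1 − (1−0.14) × (1−0.012197) = 0.150489
P(Spacecraft attitude control lost) [OR] = 1 − (1−0.081826) × (1−0.150489) = 0.220001
Rounded to 4 decimal places: P(Spacecraft attitude control lost) ≈ 0.2200.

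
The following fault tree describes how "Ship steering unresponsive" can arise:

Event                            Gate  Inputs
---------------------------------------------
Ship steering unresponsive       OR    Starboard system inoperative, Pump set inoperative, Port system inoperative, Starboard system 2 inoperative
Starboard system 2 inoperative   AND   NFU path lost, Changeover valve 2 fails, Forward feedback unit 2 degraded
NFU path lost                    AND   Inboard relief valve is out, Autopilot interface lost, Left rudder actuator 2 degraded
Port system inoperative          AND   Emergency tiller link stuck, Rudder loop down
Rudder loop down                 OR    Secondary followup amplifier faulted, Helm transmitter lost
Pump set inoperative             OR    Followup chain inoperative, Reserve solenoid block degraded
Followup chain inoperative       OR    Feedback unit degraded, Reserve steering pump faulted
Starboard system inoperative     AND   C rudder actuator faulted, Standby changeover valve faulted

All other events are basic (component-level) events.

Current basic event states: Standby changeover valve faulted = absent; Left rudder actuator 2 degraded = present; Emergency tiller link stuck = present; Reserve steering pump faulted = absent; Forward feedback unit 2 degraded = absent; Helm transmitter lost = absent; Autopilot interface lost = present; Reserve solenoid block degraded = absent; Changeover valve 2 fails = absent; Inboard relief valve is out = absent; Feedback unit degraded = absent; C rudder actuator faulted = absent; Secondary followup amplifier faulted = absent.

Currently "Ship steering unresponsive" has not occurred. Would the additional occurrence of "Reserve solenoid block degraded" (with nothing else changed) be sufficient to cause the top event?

Yes

Counterfactual: set "Reserve solenoid block degraded" to occurred.
Starboard system inoperative [AND]: C rudder actuator faulted=not, Standby changeover valve faulted=not → not all inputs occur → does not occur.
Followup chain inoperative [OR]: Feedback unit degraded=not, Reserve steering pump faulted=not → no input occurs → does not occur.
Pump set inoperative [OR]: Followup chain inoperative=not, Reserve solenoid block degraded=occurs → at least one input occurs → occurs.
Rudder loop down [OR]: Secondary followup amplifier faulted=not, Helm transmitter lost=not → no input occurs → does not occur.
Port system inoperative [AND]: Emergency tiller link stuck=occurs, Rudder loop down=not → not all inputs occur → does not occur.
NFU path lost [AND]: Inboard relief valve is out=not, Autopilot interface lost=occurs, Left rudder actuator 2 degraded=occurs → not all inputs occur → does not occur.
Starboard system 2 inoperative [AND]: NFU path lost=not, Changeover valve 2 fails=not, Forward feedback unit 2 degraded=not → not all inputs occur → does not occur.
Ship steering unresponsive [OR]: Starboard system inoperative=not, Pump set inoperative=occurs, Port system inoperative=not, Starboard system 2 inoperative=not → at least one input occurs → occurs.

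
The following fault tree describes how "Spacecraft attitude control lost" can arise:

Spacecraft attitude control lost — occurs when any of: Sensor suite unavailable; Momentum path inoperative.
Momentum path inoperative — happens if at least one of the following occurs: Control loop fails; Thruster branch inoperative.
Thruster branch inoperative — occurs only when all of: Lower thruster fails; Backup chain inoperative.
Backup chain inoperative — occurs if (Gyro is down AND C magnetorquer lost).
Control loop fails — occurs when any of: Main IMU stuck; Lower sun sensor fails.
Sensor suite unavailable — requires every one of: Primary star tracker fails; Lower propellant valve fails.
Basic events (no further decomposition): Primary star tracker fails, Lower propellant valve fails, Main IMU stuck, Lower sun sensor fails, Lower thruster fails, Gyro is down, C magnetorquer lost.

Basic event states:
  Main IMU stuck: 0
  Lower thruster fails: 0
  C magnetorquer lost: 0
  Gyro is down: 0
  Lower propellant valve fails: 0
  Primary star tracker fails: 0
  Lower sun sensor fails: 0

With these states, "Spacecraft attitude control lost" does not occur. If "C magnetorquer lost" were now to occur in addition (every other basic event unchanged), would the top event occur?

Counterfactual: set "C magnetorquer lost" to occurred.
Sensor suite unavailable [AND]: Primary star tracker fails=not, Lower propellant valve fails=not → not all inputs occur → does not occur.
Control loop fails [OR]: Main IMU stuck=not, Lower sun sensor fails=not → no input occurs → does not occur.
Backup chain inoperative [AND]: Gyro is down=not, C magnetorquer lost=occurs → not all inputs occur → does not occur.
Thruster branch inoperative [AND]: Lower thruster fails=not, Backup chain inoperative=not → not all inputs occur → does not occur.
Momentum path inoperative [OR]: Control loop fails=not, Thruster branch inoperative=not → no input occurs → does not occur.
Spacecraft attitude control lost [OR]: Sensor suite unavailable=not, Momentum path inoperative=not → no input occurs → does not occur.

No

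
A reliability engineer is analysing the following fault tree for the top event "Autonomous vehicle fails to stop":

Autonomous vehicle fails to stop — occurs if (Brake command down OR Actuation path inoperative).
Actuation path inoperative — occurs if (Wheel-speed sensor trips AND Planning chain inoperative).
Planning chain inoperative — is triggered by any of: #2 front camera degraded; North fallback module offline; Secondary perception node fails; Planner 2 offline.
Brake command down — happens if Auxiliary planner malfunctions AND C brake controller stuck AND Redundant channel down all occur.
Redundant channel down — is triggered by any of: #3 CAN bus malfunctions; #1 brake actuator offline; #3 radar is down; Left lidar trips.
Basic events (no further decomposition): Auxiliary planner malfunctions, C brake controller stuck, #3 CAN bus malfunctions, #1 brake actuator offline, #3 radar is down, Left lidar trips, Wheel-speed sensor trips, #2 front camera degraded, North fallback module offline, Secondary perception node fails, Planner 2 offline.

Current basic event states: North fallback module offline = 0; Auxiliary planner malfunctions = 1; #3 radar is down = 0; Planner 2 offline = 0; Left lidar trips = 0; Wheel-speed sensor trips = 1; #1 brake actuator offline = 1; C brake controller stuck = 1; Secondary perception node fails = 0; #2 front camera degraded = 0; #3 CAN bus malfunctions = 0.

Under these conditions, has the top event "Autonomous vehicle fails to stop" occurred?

Yes

Redundant channel down [OR]: #3 CAN bus malfunctions=not, #1 brake actuator offline=occurs, #3 radar is down=not, Left lidar trips=not → at least one input occurs → occurs.
Brake command down [AND]: Auxiliary planner malfunctions=occurs, C brake controller stuck=occurs, Redundant channel down=occurs → all inputs occur → occurs.
Planning chain inoperative [OR]: #2 front camera degraded=not, North fallback module offline=not, Secondary perception node fails=not, Planner 2 offline=not → no input occurs → does not occur.
Actuation path inoperative [AND]: Wheel-speed sensor trips=occurs, Planning chain inoperative=not → not all inputs occur → does not occur.
Autonomous vehicle fails to stop [OR]: Brake command down=occurs, Actuation path inoperative=not → at least one input occurs → occurs.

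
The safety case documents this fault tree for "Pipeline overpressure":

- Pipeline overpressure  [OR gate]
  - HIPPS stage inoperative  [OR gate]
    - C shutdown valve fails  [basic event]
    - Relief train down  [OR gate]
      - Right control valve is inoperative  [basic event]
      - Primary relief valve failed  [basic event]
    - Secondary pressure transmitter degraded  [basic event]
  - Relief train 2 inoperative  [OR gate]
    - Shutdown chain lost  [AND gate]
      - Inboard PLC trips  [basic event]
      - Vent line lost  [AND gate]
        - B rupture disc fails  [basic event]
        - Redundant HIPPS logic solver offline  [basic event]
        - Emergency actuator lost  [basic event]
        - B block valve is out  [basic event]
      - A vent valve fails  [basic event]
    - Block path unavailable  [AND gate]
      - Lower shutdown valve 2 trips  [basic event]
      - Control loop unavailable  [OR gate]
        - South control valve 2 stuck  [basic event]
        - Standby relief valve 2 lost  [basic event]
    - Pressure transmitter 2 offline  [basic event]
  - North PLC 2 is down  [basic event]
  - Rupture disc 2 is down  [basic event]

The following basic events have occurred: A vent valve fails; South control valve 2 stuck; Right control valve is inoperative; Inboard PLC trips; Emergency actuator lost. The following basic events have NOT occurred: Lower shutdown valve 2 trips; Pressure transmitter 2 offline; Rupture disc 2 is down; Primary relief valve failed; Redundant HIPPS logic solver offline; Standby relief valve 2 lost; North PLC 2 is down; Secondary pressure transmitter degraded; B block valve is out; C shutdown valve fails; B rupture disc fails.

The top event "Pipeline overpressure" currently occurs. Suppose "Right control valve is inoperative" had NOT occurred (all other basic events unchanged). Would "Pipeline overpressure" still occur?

Counterfactual: set "Right control valve is inoperative" to not occurred.
Relief train down [OR]: Right control valve is inoperative=not, Primary relief valve failed=not → no input occurs → does not occur.
HIPPS stage inoperative [OR]: C shutdown valve fails=not, Relief train down=not, Secondary pressure transmitter degraded=not → no input occurs → does not occur.
Vent line lost [AND]: B rupture disc fails=not, Redundant HIPPS logic solver offline=not, Emergency actuator lost=occurs, B block valve is out=not → not all inputs occur → does not occur.
Shutdown chain lost [AND]: Inboard PLC trips=occurs, Vent line lost=not, A vent valve fails=occurs → not all inputs occur → does not occur.
Control loop unavailable [OR]: South control valve 2 stuck=occurs, Standby relief valve 2 lost=not → at least one input occurs → occurs.
Block path unavailable [AND]: Lower shutdown valve 2 trips=not, Control loop unavailable=occurs → not all inputs occur → does not occur.
Relief train 2 inoperative [OR]: Shutdown chain lost=not, Block path unavailable=not, Pressure transmitter 2 offline=not → no input occurs → does not occur.
Pipeline overpressure [OR]: HIPPS stage inoperative=not, Relief train 2 inoperative=not, North PLC 2 is down=not, Rupture disc 2 is down=not → no input occurs → does not occur.

No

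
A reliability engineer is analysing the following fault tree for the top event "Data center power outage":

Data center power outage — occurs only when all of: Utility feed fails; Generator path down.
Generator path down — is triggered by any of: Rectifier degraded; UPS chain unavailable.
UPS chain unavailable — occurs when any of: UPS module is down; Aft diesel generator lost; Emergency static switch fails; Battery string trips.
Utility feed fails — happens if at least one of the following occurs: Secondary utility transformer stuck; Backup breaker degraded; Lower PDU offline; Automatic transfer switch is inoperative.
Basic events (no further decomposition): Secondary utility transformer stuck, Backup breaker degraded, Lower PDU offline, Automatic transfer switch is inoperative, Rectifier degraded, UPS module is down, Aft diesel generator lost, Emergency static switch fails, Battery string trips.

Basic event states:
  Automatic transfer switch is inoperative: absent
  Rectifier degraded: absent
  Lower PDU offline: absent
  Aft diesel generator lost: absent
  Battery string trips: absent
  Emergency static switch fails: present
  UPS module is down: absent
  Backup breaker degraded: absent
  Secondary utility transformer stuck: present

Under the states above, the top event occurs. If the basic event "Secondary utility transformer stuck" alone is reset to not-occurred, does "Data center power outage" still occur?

No

Counterfactual: set "Secondary utility transformer stuck" to not occurred.
Utility feed fails [OR]: Secondary utility transformer stuck=not, Backup breaker degraded=not, Lower PDU offline=not, Automatic transfer switch is inoperative=not → no input occurs → does not occur.
UPS chain unavailable [OR]: UPS module is down=not, Aft diesel generator lost=not, Emergency static switch fails=occurs, Battery string trips=not → at least one input occurs → occurs.
Generator path down [OR]: Rectifier degraded=not, UPS chain unavailable=occurs → at least one input occurs → occurs.
Data center power outage [AND]: Utility feed fails=not, Generator path down=occurs → not all inputs occur → does not occur.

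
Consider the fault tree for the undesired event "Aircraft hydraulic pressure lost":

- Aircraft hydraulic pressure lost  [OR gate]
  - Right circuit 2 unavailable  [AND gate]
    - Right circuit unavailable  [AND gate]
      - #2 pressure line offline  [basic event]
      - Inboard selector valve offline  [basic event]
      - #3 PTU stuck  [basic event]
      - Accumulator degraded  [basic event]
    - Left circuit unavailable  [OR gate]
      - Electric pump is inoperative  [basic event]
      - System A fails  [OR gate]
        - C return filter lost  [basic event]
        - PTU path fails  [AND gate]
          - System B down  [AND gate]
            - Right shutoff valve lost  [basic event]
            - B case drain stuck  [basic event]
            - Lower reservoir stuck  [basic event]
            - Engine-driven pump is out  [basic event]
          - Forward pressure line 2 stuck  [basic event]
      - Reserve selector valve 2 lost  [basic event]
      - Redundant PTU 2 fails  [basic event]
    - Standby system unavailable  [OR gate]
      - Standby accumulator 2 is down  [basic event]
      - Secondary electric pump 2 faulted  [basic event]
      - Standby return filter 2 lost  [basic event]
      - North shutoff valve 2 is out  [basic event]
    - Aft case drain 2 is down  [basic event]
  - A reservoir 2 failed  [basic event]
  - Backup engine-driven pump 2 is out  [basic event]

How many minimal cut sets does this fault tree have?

22

Right circuit unavailable [AND]: one cut set from each child combined → 1 × 1 × 1 × 1 = 1 cut set(s).
System B down [AND]: one cut set from each child combined → 1 × 1 × 1 × 1 = 1 cut set(s).
PTU path fails [AND]: one cut set from each child combined → 1 × 1 = 1 cut set(s).
System A fails [OR]: union of children's cut sets → 2 cut set(s).
Left circuit unavailable [OR]: union of children's cut sets → 5 cut set(s).
Standby system unavailable [OR]: union of children's cut sets → 4 cut set(s).
Right circuit 2 unavailable [AND]: one cut set from each child combined → 1 × 5 × 4 × 1 = 20 cut set(s).
Aircraft hydraulic pressure lost [OR]: union of children's cut sets → 22 cut set(s).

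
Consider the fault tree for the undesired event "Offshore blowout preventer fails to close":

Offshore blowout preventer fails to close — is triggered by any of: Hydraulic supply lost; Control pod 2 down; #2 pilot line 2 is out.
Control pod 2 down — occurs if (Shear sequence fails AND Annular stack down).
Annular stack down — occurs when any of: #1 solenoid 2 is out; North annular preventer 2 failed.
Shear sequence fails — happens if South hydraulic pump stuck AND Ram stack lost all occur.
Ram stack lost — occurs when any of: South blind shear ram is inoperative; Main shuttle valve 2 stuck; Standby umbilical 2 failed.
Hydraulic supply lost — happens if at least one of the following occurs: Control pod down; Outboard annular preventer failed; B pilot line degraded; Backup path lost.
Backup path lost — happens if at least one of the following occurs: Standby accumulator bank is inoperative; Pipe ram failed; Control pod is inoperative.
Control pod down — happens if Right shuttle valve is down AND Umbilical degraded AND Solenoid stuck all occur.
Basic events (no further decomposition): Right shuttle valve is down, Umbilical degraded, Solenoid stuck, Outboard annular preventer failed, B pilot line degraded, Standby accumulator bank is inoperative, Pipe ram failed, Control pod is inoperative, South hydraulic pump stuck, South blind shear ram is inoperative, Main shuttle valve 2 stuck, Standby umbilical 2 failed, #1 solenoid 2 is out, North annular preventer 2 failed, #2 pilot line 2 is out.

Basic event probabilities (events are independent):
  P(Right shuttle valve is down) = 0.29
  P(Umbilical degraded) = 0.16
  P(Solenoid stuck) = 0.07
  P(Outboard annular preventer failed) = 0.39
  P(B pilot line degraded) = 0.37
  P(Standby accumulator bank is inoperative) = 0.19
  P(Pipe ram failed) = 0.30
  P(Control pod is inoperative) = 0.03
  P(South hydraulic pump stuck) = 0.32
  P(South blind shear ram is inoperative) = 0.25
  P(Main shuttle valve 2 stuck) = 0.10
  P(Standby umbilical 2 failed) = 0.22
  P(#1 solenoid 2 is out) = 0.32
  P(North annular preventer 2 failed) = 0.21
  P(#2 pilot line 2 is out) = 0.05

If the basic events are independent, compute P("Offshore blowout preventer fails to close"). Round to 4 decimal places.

0.8139

P(Control pod down) [AND] = 0.29 × 0.16 × 0.07 = 0.003248
P(Backup path lost) [OR] = 1 − (1−0.19) × (1−0.30) × (1−0.03) = 0.450010
P(Hydraulic supply lost) [OR] = 1 − (1−0.003248) × (1−0.39) × (1−0.37) × (1−0.450010) = 0.789325
P(Ram stack lost) [OR] = 1 − (1−0.25) × (1−0.10) × (1−0.22) = 0.473500
P(Shear sequence fails) [AND] = 0.32 × 0.473500 = 0.151520
P(Annular stack down) [OR] = 1 − (1−0.32) × (1−0.21) = 0.462800
P(Control pod 2 down) [AND] = 0.151520 × 0.462800 = 0.070123
P(Offshore blowout preventer fails to close) [OR] = 1 − (1−0.789325) × (1−0.070123) × (1−0.05) = 0.813893
Rounded to 4 decimal places: P(Offshore blowout preventer fails to close) ≈ 0.8139.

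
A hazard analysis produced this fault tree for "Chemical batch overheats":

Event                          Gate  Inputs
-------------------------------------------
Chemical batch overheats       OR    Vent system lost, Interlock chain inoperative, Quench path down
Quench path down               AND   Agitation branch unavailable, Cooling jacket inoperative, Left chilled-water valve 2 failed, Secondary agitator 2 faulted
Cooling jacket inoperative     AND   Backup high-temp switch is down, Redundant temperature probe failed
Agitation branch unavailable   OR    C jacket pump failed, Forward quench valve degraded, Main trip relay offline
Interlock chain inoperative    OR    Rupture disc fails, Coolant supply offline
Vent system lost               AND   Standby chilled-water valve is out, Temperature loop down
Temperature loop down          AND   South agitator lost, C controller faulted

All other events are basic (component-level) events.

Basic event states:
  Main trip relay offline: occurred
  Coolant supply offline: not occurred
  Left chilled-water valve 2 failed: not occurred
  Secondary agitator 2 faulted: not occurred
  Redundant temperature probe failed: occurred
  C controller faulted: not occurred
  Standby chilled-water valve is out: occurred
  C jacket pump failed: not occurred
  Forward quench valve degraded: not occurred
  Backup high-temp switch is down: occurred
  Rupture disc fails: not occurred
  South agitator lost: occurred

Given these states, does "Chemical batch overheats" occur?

Temperature loop down [AND]: South agitator lost=occurs, C controller faulted=not → not all inputs occur → does not occur.
Vent system lost [AND]: Standby chilled-water valve is out=occurs, Temperature loop down=not → not all inputs occur → does not occur.
Interlock chain inoperative [OR]: Rupture disc fails=not, Coolant supply offline=not → no input occurs → does not occur.
Agitation branch unavailable [OR]: C jacket pump failed=not, Forward quench valve degraded=not, Main trip relay offline=occurs → at least one input occurs → occurs.
Cooling jacket inoperative [AND]: Backup high-temp switch is down=occurs, Redundant temperature probe failed=occurs → all inputs occur → occurs.
Quench path down [AND]: Agitation branch unavailable=occurs, Cooling jacket inoperative=occurs, Left chilled-water valve 2 failed=not, Secondary agitator 2 faulted=not → not all inputs occur → does not occur.
Chemical batch overheats [OR]: Vent system lost=not, Interlock chain inoperative=not, Quench path down=not → no input occurs → does not occur.

No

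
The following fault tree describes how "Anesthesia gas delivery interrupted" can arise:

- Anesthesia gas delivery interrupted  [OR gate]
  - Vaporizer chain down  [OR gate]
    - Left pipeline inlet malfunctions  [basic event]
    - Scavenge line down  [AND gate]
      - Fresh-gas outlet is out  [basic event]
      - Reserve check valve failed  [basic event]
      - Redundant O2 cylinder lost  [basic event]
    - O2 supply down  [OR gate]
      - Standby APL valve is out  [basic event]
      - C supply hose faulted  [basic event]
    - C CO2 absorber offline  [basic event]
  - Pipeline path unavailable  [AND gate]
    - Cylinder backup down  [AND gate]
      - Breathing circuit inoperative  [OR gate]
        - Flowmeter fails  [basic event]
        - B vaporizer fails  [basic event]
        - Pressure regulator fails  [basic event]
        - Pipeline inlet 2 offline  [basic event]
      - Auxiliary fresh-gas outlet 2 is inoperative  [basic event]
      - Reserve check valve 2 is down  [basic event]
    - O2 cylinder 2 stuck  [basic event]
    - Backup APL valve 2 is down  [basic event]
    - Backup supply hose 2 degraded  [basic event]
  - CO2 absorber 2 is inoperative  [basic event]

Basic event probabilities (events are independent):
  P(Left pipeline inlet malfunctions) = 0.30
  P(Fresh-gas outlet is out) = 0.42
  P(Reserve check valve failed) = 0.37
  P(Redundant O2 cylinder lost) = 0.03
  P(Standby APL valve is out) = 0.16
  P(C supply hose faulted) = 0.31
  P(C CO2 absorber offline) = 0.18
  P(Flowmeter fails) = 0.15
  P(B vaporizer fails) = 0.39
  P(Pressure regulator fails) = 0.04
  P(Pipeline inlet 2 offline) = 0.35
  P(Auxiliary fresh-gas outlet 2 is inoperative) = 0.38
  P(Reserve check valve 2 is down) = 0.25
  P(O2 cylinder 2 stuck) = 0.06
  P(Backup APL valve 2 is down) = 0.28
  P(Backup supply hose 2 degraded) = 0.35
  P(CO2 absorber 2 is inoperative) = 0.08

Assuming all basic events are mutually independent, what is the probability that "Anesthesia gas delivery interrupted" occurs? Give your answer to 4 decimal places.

P(Scavenge line down) [AND] = 0.42 × 0.37 × 0.03 = 0.004662
P(O2 supply down) [OR] = 1 − (1−0.16) × (1−0.31) = 0.420400
P(Vaporizer chain down) [OR] = 1 − (1−0.30) × (1−0.004662) × (1−0.420400) × (1−0.18) = 0.668861
P(Breathing circuit inoperative) [OR] = 1 − (1−0.15) × (1−0.39) × (1−0.04) × (1−0.35) = 0.676456
P(Cylinder backup down) [AND] = 0.676456 × 0.38 × 0.25 = 0.064263
P(Pipeline path unavailable) [AND] = 0.064263 × 0.06 × 0.28 × 0.35 = 0.000378
P(Anesthesia gas delivery interrupted) [OR] = 1 − (1−0.668861) × (1−0.000378) × (1−0.08) = 0.695467
Rounded to 4 decimal places: P(Anesthesia gas delivery interrupted) ≈ 0.6955.

0.6955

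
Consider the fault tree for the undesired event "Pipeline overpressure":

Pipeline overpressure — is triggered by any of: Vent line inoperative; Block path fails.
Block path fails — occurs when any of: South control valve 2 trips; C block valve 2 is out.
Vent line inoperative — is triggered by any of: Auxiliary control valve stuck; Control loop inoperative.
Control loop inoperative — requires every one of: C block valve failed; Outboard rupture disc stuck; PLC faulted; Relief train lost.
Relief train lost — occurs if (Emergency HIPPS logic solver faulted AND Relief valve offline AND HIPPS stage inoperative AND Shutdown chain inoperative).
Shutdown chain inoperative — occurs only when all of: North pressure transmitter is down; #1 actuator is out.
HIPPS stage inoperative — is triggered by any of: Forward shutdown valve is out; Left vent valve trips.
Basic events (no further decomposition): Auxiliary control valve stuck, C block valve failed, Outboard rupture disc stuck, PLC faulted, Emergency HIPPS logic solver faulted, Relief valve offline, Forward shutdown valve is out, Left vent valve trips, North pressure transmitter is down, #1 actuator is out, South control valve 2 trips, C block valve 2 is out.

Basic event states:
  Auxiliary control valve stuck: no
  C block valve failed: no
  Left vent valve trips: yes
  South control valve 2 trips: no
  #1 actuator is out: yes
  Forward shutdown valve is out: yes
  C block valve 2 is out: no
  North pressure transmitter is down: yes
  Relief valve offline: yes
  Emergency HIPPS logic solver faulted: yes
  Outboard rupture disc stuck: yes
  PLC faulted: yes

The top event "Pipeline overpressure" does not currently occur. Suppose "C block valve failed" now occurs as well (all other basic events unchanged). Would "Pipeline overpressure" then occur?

Yes

Counterfactual: set "C block valve failed" to occurred.
HIPPS stage inoperative [OR]: Forward shutdown valve is out=occurs, Left vent valve trips=occurs → at least one input occurs → occurs.
Shutdown chain inoperative [AND]: North pressure transmitter is down=occurs, #1 actuator is out=occurs → all inputs occur → occurs.
Relief train lost [AND]: Emergency HIPPS logic solver faulted=occurs, Relief valve offline=occurs, HIPPS stage inoperative=occurs, Shutdown chain inoperative=occurs → all inputs occur → occurs.
Control loop inoperative [AND]: C block valve failed=occurs, Outboard rupture disc stuck=occurs, PLC faulted=occurs, Relief train lost=occurs → all inputs occur → occurs.
Vent line inoperative [OR]: Auxiliary control valve stuck=not, Control loop inoperative=occurs → at least one input occurs → occurs.
Block path fails [OR]: South control valve 2 trips=not, C block valve 2 is out=not → no input occurs → does not occur.
Pipeline overpressure [OR]: Vent line inoperative=occurs, Block path fails=not → at least one input occurs → occurs.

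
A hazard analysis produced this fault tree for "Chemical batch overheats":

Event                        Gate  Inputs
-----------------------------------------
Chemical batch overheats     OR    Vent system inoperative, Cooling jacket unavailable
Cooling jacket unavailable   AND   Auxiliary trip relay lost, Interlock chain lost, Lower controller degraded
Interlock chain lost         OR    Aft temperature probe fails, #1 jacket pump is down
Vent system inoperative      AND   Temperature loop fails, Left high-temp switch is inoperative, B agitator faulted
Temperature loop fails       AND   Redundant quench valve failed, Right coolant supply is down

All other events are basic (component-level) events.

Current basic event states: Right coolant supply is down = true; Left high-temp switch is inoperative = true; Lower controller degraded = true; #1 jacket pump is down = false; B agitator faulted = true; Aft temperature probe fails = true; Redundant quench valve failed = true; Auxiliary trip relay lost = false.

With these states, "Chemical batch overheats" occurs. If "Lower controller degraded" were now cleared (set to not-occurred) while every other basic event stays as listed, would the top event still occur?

Yes

Counterfactual: set "Lower controller degraded" to not occurred.
Temperature loop fails [AND]: Redundant quench valve failed=occurs, Right coolant supply is down=occurs → all inputs occur → occurs.
Vent system inoperative [AND]: Temperature loop fails=occurs, Left high-temp switch is inoperative=occurs, B agitator faulted=occurs → all inputs occur → occurs.
Interlock chain lost [OR]: Aft temperature probe fails=occurs, #1 jacket pump is down=not → at least one input occurs → occurs.
Cooling jacket unavailable [AND]: Auxiliary trip relay lost=not, Interlock chain lost=occurs, Lower controller degraded=not → not all inputs occur → does not occur.
Chemical batch overheats [OR]: Vent system inoperative=occurs, Cooling jacket unavailable=not → at least one input occurs → occurs.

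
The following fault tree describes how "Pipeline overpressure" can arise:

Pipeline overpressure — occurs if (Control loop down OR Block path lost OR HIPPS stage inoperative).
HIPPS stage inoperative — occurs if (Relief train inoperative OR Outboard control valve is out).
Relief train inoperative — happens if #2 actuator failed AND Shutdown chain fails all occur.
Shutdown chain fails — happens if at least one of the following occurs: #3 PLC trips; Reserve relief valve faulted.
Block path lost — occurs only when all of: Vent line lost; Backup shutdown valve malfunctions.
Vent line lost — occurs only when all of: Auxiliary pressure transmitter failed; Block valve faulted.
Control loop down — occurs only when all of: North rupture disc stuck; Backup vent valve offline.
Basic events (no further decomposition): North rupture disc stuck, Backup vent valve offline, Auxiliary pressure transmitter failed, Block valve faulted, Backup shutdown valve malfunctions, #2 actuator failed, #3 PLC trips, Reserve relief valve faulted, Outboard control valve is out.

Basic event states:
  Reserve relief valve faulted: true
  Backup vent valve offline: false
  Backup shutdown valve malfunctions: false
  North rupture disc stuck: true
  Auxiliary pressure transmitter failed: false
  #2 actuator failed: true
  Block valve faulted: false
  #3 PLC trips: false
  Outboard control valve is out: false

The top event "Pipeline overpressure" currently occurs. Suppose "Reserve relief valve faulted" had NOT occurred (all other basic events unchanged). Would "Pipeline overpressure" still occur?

Counterfactual: set "Reserve relief valve faulted" to not occurred.
Control loop down [AND]: North rupture disc stuck=occurs, Backup vent valve offline=not → not all inputs occur → does not occur.
Vent line lost [AND]: Auxiliary pressure transmitter failed=not, Block valve faulted=not → not all inputs occur → does not occur.
Block path lost [AND]: Vent line lost=not, Backup shutdown valve malfunctions=not → not all inputs occur → does not occur.
Shutdown chain fails [OR]: #3 PLC trips=not, Reserve relief valve faulted=not → no input occurs → does not occur.
Relief train inoperative [AND]: #2 actuator failed=occurs, Shutdown chain fails=not → not all inputs occur → does not occur.
HIPPS stage inoperative [OR]: Relief train inoperative=not, Outboard control valve is out=not → no input occurs → does not occur.
Pipeline overpressure [OR]: Control loop down=not, Block path lost=not, HIPPS stage inoperative=not → no input occurs → does not occur.

No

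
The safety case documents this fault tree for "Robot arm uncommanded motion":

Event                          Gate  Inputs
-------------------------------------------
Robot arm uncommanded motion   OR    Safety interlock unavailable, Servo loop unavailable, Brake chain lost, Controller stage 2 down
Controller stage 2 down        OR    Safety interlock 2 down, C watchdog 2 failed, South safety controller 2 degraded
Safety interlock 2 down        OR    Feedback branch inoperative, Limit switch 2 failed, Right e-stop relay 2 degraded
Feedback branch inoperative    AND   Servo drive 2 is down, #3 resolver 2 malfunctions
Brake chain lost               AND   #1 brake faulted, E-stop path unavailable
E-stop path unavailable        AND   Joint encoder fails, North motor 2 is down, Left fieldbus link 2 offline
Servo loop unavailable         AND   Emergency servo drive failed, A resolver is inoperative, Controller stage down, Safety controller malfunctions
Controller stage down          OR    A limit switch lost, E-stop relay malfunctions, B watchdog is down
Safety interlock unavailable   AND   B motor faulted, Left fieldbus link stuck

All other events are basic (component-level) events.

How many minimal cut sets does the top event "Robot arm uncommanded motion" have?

Safety interlock unavailable [AND]: one cut set from each child combined → 1 × 1 = 1 cut set(s).
Controller stage down [OR]: union of children's cut sets → 3 cut set(s).
Servo loop unavailable [AND]: one cut set from each child combined → 1 × 1 × 3 × 1 = 3 cut set(s).
E-stop path unavailable [AND]: one cut set from each child combined → 1 × 1 × 1 = 1 cut set(s).
Brake chain lost [AND]: one cut set from each child combined → 1 × 1 = 1 cut set(s).
Feedback branch inoperative [AND]: one cut set from each child combined → 1 × 1 = 1 cut set(s).
Safety interlock 2 down [OR]: union of children's cut sets → 3 cut set(s).
Controller stage 2 down [OR]: union of children's cut sets → 5 cut set(s).
Robot arm uncommanded motion [OR]: union of children's cut sets → 10 cut set(s).
Minimal cut sets: {B motor faulted, Left fieldbus link stuck}; {A limit switch lost, A resolver is inoperative, Emergency servo drive failed, Safety controller malfunctions}; {A resolver is inoperative, E-stop relay malfunctions, Emergency servo drive failed, Safety controller malfunctions}; {A resolver is inoperative, B watchdog is down, Emergency servo drive failed, Safety controller malfunctions}; {#1 brake faulted, Joint encoder fails, Left fieldbus link 2 offline, North motor 2 is down}; {#3 resolver 2 malfunctions, Servo drive 2 is down}; {Limit switch 2 failed}; {Right e-stop relay 2 degraded}; {C watchdog 2 failed}; {South safety controller 2 degraded}.

10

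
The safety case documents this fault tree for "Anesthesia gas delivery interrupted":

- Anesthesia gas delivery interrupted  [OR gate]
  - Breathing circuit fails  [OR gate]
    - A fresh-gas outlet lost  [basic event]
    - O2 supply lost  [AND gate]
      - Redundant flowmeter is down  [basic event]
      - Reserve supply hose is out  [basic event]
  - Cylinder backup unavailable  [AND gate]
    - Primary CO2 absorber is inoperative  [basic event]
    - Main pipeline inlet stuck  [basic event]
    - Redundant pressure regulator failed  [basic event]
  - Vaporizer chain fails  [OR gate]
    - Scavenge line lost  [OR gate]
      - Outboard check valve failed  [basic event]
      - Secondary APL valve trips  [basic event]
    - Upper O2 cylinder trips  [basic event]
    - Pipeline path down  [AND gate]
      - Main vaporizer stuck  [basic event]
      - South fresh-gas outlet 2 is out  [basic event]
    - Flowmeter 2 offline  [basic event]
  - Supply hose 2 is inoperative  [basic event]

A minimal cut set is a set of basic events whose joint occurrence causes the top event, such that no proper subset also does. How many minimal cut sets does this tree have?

O2 supply lost [AND]: one cut set from each child combined → 1 × 1 = 1 cut set(s).
Breathing circuit fails [OR]: union of children's cut sets → 2 cut set(s).
Cylinder backup unavailable [AND]: one cut set from each child combined → 1 × 1 × 1 = 1 cut set(s).
Scavenge line lost [OR]: union of children's cut sets → 2 cut set(s).
Pipeline path down [AND]: one cut set from each child combined → 1 × 1 = 1 cut set(s).
Vaporizer chain fails [OR]: union of children's cut sets → 5 cut set(s).
Anesthesia gas delivery interrupted [OR]: union of children's cut sets → 9 cut set(s).
Minimal cut sets: {A fresh-gas outlet lost}; {Redundant flowmeter is down, Reserve supply hose is out}; {Main pipeline inlet stuck, Primary CO2 absorber is inoperative, Redundant pressure regulator failed}; {Outboard check valve failed}; {Secondary APL valve trips}; {Upper O2 cylinder trips}; {Main vaporizer stuck, South fresh-gas outlet 2 is out}; {Flowmeter 2 offline}; {Supply hose 2 is inoperative}.

9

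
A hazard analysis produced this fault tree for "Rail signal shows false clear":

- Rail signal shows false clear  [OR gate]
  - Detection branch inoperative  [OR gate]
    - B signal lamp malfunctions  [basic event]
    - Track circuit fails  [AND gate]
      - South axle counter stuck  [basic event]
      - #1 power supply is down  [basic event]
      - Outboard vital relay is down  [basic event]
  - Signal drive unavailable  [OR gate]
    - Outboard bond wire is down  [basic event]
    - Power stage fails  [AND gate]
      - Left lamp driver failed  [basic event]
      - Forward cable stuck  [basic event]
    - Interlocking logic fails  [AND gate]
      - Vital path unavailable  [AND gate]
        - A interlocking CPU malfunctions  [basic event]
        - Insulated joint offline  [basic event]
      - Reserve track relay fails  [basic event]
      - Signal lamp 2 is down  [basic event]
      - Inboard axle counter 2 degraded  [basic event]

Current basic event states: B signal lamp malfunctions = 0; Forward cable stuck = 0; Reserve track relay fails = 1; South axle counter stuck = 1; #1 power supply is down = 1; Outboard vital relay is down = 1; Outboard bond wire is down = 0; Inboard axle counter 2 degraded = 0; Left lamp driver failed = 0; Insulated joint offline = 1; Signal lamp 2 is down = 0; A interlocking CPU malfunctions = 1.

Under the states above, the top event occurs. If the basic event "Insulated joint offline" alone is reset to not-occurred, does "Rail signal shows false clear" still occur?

Yes

Counterfactual: set "Insulated joint offline" to not occurred.
Track circuit fails [AND]: South axle counter stuck=occurs, #1 power supply is down=occurs, Outboard vital relay is down=occurs → all inputs occur → occurs.
Detection branch inoperative [OR]: B signal lamp malfunctions=not, Track circuit fails=occurs → at least one input occurs → occurs.
Power stage fails [AND]: Left lamp driver failed=not, Forward cable stuck=not → not all inputs occur → does not occur.
Vital path unavailable [AND]: A interlocking CPU malfunctions=occurs, Insulated joint offline=not → not all inputs occur → does not occur.
Interlocking logic fails [AND]: Vital path unavailable=not, Reserve track relay fails=occurs, Signal lamp 2 is down=not, Inboard axle counter 2 degraded=not → not all inputs occur → does not occur.
Signal drive unavailable [OR]: Outboard bond wire is down=not, Power stage fails=not, Interlocking logic fails=not → no input occurs → does not occur.
Rail signal shows false clear [OR]: Detection branch inoperative=occurs, Signal drive unavailable=not → at least one input occurs → occurs.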